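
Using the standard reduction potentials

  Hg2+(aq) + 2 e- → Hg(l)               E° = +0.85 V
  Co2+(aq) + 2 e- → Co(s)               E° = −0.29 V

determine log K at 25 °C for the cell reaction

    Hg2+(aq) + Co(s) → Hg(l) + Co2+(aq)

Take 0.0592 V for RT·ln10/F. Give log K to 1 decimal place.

log K = 38.5

The Hg²⁺/Hg couple is reduced (cathode); E°cell = +0.85 − (−0.29) = +1.14 V with n = 2.
At equilibrium E = 0, so log K = nE°cell / 0.0592 = (2)(+1.14) / 0.0592 = 38.5.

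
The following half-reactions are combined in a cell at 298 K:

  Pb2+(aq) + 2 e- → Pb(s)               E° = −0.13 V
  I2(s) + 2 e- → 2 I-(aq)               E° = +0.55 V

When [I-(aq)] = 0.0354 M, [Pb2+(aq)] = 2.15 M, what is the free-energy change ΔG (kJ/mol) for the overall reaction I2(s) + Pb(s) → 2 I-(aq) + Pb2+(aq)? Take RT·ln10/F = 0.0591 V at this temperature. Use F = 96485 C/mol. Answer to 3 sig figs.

−146 kJ/mol

E°cell = +0.55 − (−0.13) = +0.68 V; the balanced reaction transfers n = 2 electrons.
The reaction quotient is [I-(aq)]^2·[Pb2+(aq)] = 0.00269; by Nernst, E = +0.68 − (0.0591/2)(−2.570) = +0.7559 V.
Then ΔG = −nFE = −2 × 96485 × +0.7559 J/mol = −146 kJ/mol.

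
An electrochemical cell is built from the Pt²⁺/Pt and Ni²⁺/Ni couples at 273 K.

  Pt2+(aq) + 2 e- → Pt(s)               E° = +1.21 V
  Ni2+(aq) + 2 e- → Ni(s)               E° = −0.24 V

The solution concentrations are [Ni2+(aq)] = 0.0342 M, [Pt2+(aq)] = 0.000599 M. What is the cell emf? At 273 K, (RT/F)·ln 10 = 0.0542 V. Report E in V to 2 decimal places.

+1.40 V

Since E°(Pt²⁺/Pt) > E°(Ni²⁺/Ni), Pt²⁺/Pt serves as the cathode.
The standard potential is +1.21 − (−0.24) = +1.45 V and the balanced reaction transfers n = 2 electrons.
For the overall reaction Pt2+(aq) + Ni(s) → Pt(s) + Ni2+(aq), Q = [Ni2+(aq)] / [Pt2+(aq)] = 57.1, giving log Q = 1.757.
Applying E = E° − (RT ln10/nF)·log Q gives +1.45 − (0.0542/2)(1.757) = +1.40 V.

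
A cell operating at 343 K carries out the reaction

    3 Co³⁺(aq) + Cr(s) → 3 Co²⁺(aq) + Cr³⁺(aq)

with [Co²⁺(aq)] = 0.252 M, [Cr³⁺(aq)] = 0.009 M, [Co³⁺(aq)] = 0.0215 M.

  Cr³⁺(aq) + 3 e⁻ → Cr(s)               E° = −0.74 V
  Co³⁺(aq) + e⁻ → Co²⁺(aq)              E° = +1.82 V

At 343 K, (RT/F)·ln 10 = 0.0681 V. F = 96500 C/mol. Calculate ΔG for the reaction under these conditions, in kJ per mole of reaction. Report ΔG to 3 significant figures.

−733 kJ/mol

E°cell = +1.82 − (−0.74) = +2.56 V; the balanced reaction transfers n = 3 electrons.
Q = ([Co²⁺(aq)]^3·[Cr³⁺(aq)]) / [Co³⁺(aq)]^3 = 14.5, so log Q = 1.161 and E = +2.56 − (0.0681/3)(1.161) = +2.5336 V.
Finally ΔG = −nFE = −(3)(96500 C/mol)(+2.5336 V) = −733 kJ/mol.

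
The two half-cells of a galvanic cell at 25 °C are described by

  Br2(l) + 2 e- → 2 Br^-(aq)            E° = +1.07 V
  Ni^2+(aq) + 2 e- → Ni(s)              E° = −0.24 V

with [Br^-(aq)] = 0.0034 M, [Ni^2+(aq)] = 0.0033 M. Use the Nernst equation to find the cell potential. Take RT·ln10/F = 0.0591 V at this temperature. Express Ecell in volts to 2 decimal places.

Br₂/Br⁻ is reduced (cathode, E° = +1.07 V) and Ni²⁺/Ni is oxidized (anode).
E°cell = E°cat − E°an = +1.07 − (−0.24) = +1.31 V; n = 2.
Balancing gives Br2(l) + Ni(s) → 2 Br^-(aq) + Ni^2+(aq); hence Q = [Br^-(aq)]^2·[Ni^2+(aq)] = 3.81×10^−8 (log Q = −7.419).
By the Nernst equation, E = +1.31 − (0.0591/2)·(−7.419) = +1.53 V.

+1.53 V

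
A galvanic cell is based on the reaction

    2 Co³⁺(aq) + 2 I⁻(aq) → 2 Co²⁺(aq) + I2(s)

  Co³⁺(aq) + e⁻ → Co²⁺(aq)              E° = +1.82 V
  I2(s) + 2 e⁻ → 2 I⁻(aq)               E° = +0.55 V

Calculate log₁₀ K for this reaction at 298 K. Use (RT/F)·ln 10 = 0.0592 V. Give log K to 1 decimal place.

log K = 42.9

The Co³⁺/Co²⁺ couple is reduced (cathode); E°cell = +1.82 − (+0.55) = +1.27 V with n = 2.
At equilibrium E = 0, so log K = nE°cell / 0.0592 = (2)(+1.27) / 0.0592 = 42.9.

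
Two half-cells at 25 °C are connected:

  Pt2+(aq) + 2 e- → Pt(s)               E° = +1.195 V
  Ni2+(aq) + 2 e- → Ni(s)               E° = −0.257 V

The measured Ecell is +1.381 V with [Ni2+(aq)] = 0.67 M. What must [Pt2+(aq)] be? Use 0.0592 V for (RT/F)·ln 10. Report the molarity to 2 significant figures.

With Pt²⁺/Pt at the cathode and Ni²⁺/Ni at the anode, E°cell = +1.195 − (−0.257) = +1.452 V (n = 2).
Since E = E° − (0.0592/n)·log Q, log Q = n(E° − E)/0.0592 = 2.399.
The balanced reaction is Pt2+(aq) + Ni(s) → Pt(s) + Ni2+(aq), so Q = [Ni2+(aq)] / [Pt2+(aq)].
Solving for the unknown gives log [Pt2+(aq)] = −2.573, so [Pt2+(aq)] ≈ 0.0027 M.

0.0027 M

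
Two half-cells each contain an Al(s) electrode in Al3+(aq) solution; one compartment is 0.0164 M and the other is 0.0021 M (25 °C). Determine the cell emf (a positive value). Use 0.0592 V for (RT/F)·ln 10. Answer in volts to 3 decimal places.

For a concentration cell E°cell = 0, since both electrodes use the same couple.
The compartment with the higher Al3+(aq) concentration (0.0164 M) acts as the cathode; ions are reduced there and produced at the dilute (0.0021 M) anode.
With n = 3, Ecell = −(0.0592/3)·log([dilute]/[conc]) = −(0.0592/3)·log(0.0021/0.0164) = +0.018 V.

0.018 V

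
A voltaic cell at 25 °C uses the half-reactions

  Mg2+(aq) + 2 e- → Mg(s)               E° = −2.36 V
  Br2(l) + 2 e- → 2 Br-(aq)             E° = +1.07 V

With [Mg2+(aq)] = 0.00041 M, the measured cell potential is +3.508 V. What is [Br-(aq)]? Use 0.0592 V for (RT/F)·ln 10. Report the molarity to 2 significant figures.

With Br₂/Br⁻ at the cathode and Mg²⁺/Mg at the anode, E°cell = +1.07 − (−2.36) = +3.43 V (n = 2).
From the Nernst equation, log Q = n(E° − E)/0.0592 = 2·(+3.43 − (+3.508))/0.0592 = −2.635.
The balanced reaction is Br2(l) + Mg(s) → 2 Br-(aq) + Mg2+(aq), so Q = [Br-(aq)]^2·[Mg2+(aq)].
Isolating [Br-(aq)] in Q = 10^{−2.635} yields log [Br-(aq)] = 0.376, i.e. 2.4 M.

2.4 M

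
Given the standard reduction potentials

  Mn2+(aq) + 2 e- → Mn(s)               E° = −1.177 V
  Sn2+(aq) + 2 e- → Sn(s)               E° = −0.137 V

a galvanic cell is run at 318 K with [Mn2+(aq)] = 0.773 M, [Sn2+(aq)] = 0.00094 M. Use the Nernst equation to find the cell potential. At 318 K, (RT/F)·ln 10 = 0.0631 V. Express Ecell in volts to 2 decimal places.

+0.95 V

Sn²⁺/Sn is reduced (cathode, E° = −0.137 V) and Mn²⁺/Mn is oxidized (anode).
The standard potential is −0.137 − (−1.177) = +1.040 V and the balanced reaction transfers n = 2 electrons.
The balanced reaction is Sn2+(aq) + Mn(s) → Sn(s) + Mn2+(aq), so Q = [Mn2+(aq)] / [Sn2+(aq)] = 822 and log Q = 2.915.
By the Nernst equation, E = +1.040 − (0.0631/2)·(2.915) = +0.95 V.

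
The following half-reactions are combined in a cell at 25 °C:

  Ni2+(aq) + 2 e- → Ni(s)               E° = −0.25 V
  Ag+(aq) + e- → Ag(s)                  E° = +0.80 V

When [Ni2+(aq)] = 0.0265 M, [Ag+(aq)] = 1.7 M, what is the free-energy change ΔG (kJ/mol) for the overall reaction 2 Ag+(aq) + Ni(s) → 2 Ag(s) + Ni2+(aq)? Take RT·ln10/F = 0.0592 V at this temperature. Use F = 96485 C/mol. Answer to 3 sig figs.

−214 kJ/mol

With Ag⁺/Ag reduced at the cathode, E°cell = +0.80 − (−0.25) = +1.05 V and n = 2.
Here Q = [Ni2+(aq)] / [Ag+(aq)]^2 = 0.00917 (log Q = −2.038), giving E = +1.05 − (0.0592/2)·(−2.038) = +1.1103 V.
ΔG = −nFE = −(2)(96485)(+1.1103) J/mol = −214 kJ/mol.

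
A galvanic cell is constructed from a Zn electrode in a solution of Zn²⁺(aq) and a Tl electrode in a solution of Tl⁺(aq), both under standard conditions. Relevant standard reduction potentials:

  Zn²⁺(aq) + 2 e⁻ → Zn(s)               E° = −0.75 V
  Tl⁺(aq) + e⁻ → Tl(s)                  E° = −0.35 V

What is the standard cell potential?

Of the two couples in this cell, the one with the more positive reduction potential is reduced at the cathode: here that is Tl⁺/Tl (−0.35 V); Zn²⁺/Zn (−0.75 V) is the anode.
E°cell = E°(cathode) − E°(anode) = −0.35 − (−0.75) = +0.40 V.

+0.40 V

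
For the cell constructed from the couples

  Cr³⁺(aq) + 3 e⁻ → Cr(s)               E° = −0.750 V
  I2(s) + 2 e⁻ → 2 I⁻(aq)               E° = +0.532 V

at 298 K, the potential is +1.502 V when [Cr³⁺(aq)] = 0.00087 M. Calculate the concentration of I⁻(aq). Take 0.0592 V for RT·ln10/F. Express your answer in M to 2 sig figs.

0.0020 M

With I₂/I⁻ at the cathode and Cr³⁺/Cr at the anode, E°cell = +0.532 − (−0.750) = +1.282 V (n = 6).
Since E = E° − (0.0592/n)·log Q, log Q = n(E° − E)/0.0592 = −22.297.
The balanced reaction is 3 I2(s) + 2 Cr(s) → 6 I⁻(aq) + 2 Cr³⁺(aq), so Q = [I⁻(aq)]^6·[Cr³⁺(aq)]^2.
Substituting the known concentrations and solving, log [I⁻(aq)] = −2.696 and [I⁻(aq)] = 0.0020 M.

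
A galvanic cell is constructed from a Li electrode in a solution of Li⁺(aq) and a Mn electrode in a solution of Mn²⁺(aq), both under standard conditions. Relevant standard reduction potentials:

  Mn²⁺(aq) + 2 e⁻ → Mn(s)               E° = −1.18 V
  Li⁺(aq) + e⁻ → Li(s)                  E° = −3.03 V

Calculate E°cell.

Of the two couples in this cell, the one with the more positive reduction potential is reduced at the cathode: here that is Mn²⁺/Mn (−1.18 V); Li⁺/Li (−3.03 V) is the anode.
E°cell = E°(cathode) − E°(anode) = −1.18 − (−3.03) = +1.85 V.

+1.85 V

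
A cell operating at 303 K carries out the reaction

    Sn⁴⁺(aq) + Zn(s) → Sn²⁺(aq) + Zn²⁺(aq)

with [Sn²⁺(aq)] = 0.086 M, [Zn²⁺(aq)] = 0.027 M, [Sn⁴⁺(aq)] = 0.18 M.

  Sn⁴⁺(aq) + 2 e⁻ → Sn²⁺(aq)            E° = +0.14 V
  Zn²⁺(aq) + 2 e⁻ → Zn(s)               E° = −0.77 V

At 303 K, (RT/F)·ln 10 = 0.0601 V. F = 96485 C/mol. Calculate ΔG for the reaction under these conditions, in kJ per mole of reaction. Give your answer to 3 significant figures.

The standard cell potential is +0.14 − (−0.77) = +0.91 V, with n = 2 electrons in the balanced equation.
The reaction quotient is ([Sn²⁺(aq)]·[Zn²⁺(aq)]) / [Sn⁴⁺(aq)] = 0.0129; by Nernst, E = +0.91 − (0.0601/2)(−1.889) = +0.9668 V.
Then ΔG = −nFE = −2 × 96485 × +0.9668 J/mol = −187 kJ/mol.

−187 kJ/mol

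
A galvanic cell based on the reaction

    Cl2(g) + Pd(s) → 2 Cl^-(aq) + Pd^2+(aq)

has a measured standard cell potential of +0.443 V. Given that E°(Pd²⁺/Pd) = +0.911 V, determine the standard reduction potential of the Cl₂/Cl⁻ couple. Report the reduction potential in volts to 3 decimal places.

+1.354 V

In the reaction as written the Cl₂/Cl⁻ couple is reduced (cathode) and Pd²⁺/Pd is oxidized (anode), so E°cell = E°(Cl₂/Cl⁻) − E°(Pd²⁺/Pd).
E°(Cl₂/Cl⁻) = E°cell + E°(anode) = +0.443 + (+0.911) = +1.354 V.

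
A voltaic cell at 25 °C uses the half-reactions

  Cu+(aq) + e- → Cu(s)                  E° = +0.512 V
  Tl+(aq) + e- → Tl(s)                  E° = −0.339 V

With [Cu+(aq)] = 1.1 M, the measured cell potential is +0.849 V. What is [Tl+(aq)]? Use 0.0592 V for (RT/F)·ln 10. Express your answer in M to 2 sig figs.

1.2 M

Cu⁺/Cu is the cathode (higher E°); E°cell = +0.512 − (−0.339) = +0.851 V with n = 1.
Rearranging E = E° − (0.0592/n)·log Q gives log Q = 1(+0.851 − (+0.849))/0.0592 = 0.034.
For Cu+(aq) + Tl(s) → Cu(s) + Tl+(aq), the reaction quotient is Q = [Tl+(aq)] / [Cu+(aq)].
Solving for the unknown gives log [Tl+(aq)] = 0.075, so [Tl+(aq)] ≈ 1.2 M.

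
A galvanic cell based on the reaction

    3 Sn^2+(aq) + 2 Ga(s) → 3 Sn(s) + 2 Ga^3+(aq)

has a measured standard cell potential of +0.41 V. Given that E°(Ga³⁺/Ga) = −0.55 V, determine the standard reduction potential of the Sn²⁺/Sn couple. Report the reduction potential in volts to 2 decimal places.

−0.14 V

In the reaction as written the Sn²⁺/Sn couple is reduced (cathode) and Ga³⁺/Ga is oxidized (anode), so E°cell = E°(Sn²⁺/Sn) − E°(Ga³⁺/Ga).
E°(Sn²⁺/Sn) = E°cell + E°(anode) = +0.41 + (−0.55) = −0.14 V.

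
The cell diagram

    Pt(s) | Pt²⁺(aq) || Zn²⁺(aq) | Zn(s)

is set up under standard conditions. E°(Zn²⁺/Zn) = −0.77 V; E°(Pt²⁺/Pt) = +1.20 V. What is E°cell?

By convention the left-hand electrode in cell notation is the anode (oxidation) and the right-hand electrode is the cathode (reduction).
E°cell = E°(right) − E°(left) = −0.77 − (+1.20) = −1.97 V.
The negative sign shows that, as written, the cell would require an external voltage to drive the reaction.

−1.97 V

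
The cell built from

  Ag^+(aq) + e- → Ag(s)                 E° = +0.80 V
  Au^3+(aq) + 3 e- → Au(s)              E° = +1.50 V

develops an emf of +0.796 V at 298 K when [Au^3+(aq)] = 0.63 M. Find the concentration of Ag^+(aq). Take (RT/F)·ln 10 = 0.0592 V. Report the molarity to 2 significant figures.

0.020 M

Au³⁺/Au is the cathode (higher E°); E°cell = +1.50 − (+0.80) = +0.70 V with n = 3.
Rearranging E = E° − (0.0592/n)·log Q gives log Q = 3(+0.70 − (+0.796))/0.0592 = −4.865.
The balanced reaction is Au^3+(aq) + 3 Ag(s) → Au(s) + 3 Ag^+(aq), so Q = [Ag^+(aq)]^3 / [Au^3+(aq)].
Solving for the unknown gives log [Ag^+(aq)] = −1.689, so [Ag^+(aq)] ≈ 0.020 M.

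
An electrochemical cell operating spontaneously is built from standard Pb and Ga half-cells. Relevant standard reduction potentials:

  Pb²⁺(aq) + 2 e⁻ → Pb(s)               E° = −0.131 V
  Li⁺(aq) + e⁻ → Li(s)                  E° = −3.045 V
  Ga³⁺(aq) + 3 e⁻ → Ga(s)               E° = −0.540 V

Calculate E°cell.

+0.409 V

The Pb²⁺/Pb couple has the higher E°, so Pb ion is reduced (cathode) and Ga is oxidized (anode).
E°cell = E°(cathode) − E°(anode) = −0.131 − (−0.540) = +0.409 V.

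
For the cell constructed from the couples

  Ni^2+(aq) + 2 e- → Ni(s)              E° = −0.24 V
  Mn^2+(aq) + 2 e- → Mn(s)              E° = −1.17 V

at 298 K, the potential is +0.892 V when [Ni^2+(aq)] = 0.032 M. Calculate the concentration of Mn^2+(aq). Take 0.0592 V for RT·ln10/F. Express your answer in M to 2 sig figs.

The Ni²⁺/Ni couple has the larger reduction potential, so it is the cathode: E°cell = −0.24 − (−1.17) = +0.93 V and n = 2.
From the Nernst equation, log Q = n(E° − E)/0.0592 = 2·(+0.93 − (+0.892))/0.0592 = 1.284.
The balanced reaction is Ni^2+(aq) + Mn(s) → Ni(s) + Mn^2+(aq), so Q = [Mn^2+(aq)] / [Ni^2+(aq)].
Isolating [Mn^2+(aq)] in Q = 10^{1.284} yields log [Mn^2+(aq)] = −0.211, i.e. 0.62 M.

0.62 M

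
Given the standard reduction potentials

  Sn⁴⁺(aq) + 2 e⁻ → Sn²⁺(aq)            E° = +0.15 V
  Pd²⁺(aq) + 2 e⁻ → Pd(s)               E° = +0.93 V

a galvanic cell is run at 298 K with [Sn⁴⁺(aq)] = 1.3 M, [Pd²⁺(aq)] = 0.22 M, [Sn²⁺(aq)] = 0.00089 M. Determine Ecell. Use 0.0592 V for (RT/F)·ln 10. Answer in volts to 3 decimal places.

+0.667 V

The Pd²⁺/Pd couple has the more positive E°, so it is the cathode; Sn⁴⁺/Sn²⁺ is the anode.
The standard potential is +0.93 − (+0.15) = +0.78 V and the balanced reaction transfers n = 2 electrons.
Balancing gives Pd²⁺(aq) + Sn²⁺(aq) → Pd(s) + Sn⁴⁺(aq); hence Q = [Sn⁴⁺(aq)] / ([Pd²⁺(aq)]·[Sn²⁺(aq)]) = 6.64×10^3 (log Q = 3.822).
Applying E = E° − (RT ln10/nF)·log Q gives +0.78 − (0.0592/2)(3.822) = +0.667 V.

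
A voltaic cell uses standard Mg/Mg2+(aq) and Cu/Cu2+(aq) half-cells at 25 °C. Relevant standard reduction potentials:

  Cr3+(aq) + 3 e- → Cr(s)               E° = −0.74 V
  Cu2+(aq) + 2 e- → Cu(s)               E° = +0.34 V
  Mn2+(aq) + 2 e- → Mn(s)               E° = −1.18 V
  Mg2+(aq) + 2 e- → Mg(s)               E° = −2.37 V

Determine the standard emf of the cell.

The Cu²⁺/Cu couple has the higher E°, so Cu ion is reduced (cathode) and Mg is oxidized (anode).
E°cell = E°(cathode) − E°(anode) = +0.34 − (−2.37) = +2.71 V.

+2.71 V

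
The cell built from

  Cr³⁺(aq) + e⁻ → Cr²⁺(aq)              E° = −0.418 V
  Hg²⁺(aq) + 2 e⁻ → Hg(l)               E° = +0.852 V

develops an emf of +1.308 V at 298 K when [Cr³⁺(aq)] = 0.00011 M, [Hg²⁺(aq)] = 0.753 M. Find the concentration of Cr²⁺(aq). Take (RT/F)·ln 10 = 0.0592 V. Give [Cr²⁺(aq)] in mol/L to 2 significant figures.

The Hg²⁺/Hg couple has the larger reduction potential, so it is the cathode: E°cell = +0.852 − (−0.418) = +1.270 V and n = 2.
Rearranging E = E° − (0.0592/n)·log Q gives log Q = 2(+1.270 − (+1.308))/0.0592 = −1.284.
For Hg²⁺(aq) + 2 Cr²⁺(aq) → Hg(l) + 2 Cr³⁺(aq), the reaction quotient is Q = [Cr³⁺(aq)]^2 / ([Hg²⁺(aq)]·[Cr²⁺(aq)]^2).
Substituting the known concentrations and solving, log [Cr²⁺(aq)] = −3.255 and [Cr²⁺(aq)] = 0.00056 M.

0.00056 M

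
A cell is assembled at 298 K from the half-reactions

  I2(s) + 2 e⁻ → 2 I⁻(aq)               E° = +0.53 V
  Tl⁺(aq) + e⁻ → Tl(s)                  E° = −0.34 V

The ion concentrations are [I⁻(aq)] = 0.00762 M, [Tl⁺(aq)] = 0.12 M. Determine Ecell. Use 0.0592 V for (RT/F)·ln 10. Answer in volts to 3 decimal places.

Since E°(I₂/I⁻) > E°(Tl⁺/Tl), I₂/I⁻ serves as the cathode.
E°cell = +0.53 − (−0.34) = +0.87 V, with n = 2 electrons transferred.
The balanced reaction is I2(s) + 2 Tl(s) → 2 I⁻(aq) + 2 Tl⁺(aq), so Q = [I⁻(aq)]^2·[Tl⁺(aq)]^2 = 8.36×10^−7 and log Q = −6.078.
By the Nernst equation, E = +0.87 − (0.0592/2)·(−6.078) = +1.050 V.

+1.050 V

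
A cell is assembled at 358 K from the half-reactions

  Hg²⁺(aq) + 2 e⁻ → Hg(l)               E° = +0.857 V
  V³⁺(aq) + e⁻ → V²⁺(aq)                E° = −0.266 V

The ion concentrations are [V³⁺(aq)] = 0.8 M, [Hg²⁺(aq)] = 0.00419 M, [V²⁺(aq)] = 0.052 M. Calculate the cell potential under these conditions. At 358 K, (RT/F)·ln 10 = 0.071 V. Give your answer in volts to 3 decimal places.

Since E°(Hg²⁺/Hg) > E°(V³⁺/V²⁺), Hg²⁺/Hg serves as the cathode.
The standard potential is +0.857 − (−0.266) = +1.123 V and the balanced reaction transfers n = 2 electrons.
Balancing gives Hg²⁺(aq) + 2 V²⁺(aq) → Hg(l) + 2 V³⁺(aq); hence Q = [V³⁺(aq)]^2 / ([Hg²⁺(aq)]·[V²⁺(aq)]^2) = 5.65×10^4 (log Q = 4.752).
Applying E = E° − (RT ln10/nF)·log Q gives +1.123 − (0.071/2)(4.752) = +0.954 V.

+0.954 V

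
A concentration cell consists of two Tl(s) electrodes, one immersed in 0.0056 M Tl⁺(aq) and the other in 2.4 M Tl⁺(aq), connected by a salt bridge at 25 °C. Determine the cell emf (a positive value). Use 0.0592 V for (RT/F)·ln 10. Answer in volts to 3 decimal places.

For a concentration cell E°cell = 0, since both electrodes use the same couple.
The compartment with the higher Tl⁺(aq) concentration (2.4 M) acts as the cathode; ions are reduced there and produced at the dilute (0.0056 M) anode.
With n = 1, Ecell = −(0.0592/1)·log([dilute]/[conc]) = −(0.0592/1)·log(0.0056/2.4) = +0.156 V.

0.156 V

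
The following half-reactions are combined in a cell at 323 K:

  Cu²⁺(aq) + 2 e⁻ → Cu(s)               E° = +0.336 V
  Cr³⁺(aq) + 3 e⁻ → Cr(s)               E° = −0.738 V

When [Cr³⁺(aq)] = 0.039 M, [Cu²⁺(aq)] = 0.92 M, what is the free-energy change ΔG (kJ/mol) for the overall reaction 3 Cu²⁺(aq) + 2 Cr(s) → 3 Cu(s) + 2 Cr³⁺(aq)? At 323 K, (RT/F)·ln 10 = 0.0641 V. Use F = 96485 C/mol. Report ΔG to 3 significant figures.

E°cell = +0.336 − (−0.738) = +1.074 V; the balanced reaction transfers n = 6 electrons.
Here Q = [Cr³⁺(aq)]^2 / [Cu²⁺(aq)]^3 = 0.00195 (log Q = −2.709), giving E = +1.074 − (0.0641/6)·(−2.709) = +1.1029 V.
Finally ΔG = −nFE = −(6)(96485 C/mol)(+1.1029 V) = −638 kJ/mol.

−638 kJ/mol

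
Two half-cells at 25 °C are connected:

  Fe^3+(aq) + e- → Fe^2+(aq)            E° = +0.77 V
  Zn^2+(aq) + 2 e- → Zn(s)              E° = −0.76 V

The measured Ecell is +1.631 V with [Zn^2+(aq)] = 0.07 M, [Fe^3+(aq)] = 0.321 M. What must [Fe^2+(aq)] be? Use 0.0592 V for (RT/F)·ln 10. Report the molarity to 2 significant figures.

The Fe³⁺/Fe²⁺ couple has the larger reduction potential, so it is the cathode: E°cell = +0.77 − (−0.76) = +1.53 V and n = 2.
Rearranging E = E° − (0.0592/n)·log Q gives log Q = 2(+1.53 − (+1.631))/0.0592 = −3.412.
For 2 Fe^3+(aq) + Zn(s) → 2 Fe^2+(aq) + Zn^2+(aq), the reaction quotient is Q = ([Fe^2+(aq)]^2·[Zn^2+(aq)]) / [Fe^3+(aq)]^2.
Solving for the unknown gives log [Fe^2+(aq)] = −1.622, so [Fe^2+(aq)] ≈ 0.024 M.

0.024 M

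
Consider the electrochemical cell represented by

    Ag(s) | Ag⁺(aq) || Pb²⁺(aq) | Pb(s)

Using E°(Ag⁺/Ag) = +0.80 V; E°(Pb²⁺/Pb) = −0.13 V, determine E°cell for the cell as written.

By convention the left-hand electrode in cell notation is the anode (oxidation) and the right-hand electrode is the cathode (reduction).
E°cell = E°(right) − E°(left) = −0.13 − (+0.80) = −0.93 V.
The negative sign shows that, as written, the cell would require an external voltage to drive the reaction.

−0.93 V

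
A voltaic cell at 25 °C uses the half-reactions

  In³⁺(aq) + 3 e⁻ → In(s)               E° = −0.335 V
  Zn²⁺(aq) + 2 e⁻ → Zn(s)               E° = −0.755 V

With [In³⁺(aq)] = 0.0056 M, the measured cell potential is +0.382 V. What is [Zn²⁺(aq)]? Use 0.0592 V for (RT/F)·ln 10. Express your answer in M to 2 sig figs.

0.61 M

The In³⁺/In couple has the larger reduction potential, so it is the cathode: E°cell = −0.335 − (−0.755) = +0.420 V and n = 6.
From the Nernst equation, log Q = n(E° − E)/0.0592 = 6·(+0.420 − (+0.382))/0.0592 = 3.851.
Balancing electrons gives 2 In³⁺(aq) + 3 Zn(s) → 2 In(s) + 3 Zn²⁺(aq); thus Q = [Zn²⁺(aq)]^3 / [In³⁺(aq)]^2.
Substituting the known concentrations and solving, log [Zn²⁺(aq)] = −0.218 and [Zn²⁺(aq)] = 0.61 M.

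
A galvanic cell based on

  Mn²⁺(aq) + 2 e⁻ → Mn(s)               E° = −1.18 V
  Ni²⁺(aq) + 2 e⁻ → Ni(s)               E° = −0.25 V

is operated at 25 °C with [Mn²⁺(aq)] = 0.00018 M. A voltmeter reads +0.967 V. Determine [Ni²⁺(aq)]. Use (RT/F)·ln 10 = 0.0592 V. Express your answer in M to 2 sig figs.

0.0032 M

With Ni²⁺/Ni at the cathode and Mn²⁺/Mn at the anode, E°cell = −0.25 − (−1.18) = +0.93 V (n = 2).
From the Nernst equation, log Q = n(E° − E)/0.0592 = 2·(+0.93 − (+0.967))/0.0592 = −1.250.
The balanced reaction is Ni²⁺(aq) + Mn(s) → Ni(s) + Mn²⁺(aq), so Q = [Mn²⁺(aq)] / [Ni²⁺(aq)].
Solving for the unknown gives log [Ni²⁺(aq)] = −2.495, so [Ni²⁺(aq)] ≈ 0.0032 M.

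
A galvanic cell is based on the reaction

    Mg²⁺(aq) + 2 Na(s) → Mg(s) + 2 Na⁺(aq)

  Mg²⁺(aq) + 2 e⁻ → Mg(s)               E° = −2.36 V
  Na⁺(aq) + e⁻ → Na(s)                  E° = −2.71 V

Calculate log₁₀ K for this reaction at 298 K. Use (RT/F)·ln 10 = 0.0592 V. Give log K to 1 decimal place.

log K = 11.8

The Mg²⁺/Mg couple is reduced (cathode); E°cell = −2.36 − (−2.71) = +0.35 V with n = 2.
At equilibrium E = 0, so log K = nE°cell / 0.0592 = (2)(+0.35) / 0.0592 = 11.8.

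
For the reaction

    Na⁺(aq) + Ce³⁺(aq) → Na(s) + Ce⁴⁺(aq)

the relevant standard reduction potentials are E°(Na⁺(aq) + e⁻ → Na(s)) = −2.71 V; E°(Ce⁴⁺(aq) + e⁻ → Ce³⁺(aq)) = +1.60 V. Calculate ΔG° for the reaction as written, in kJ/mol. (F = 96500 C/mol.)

In the reaction as written Na⁺(aq) is reduced, so the Na⁺/Na couple is the cathode and Ce⁴⁺/Ce³⁺ is the anode.
E°cell = −2.71 − (+1.60) = −4.31 V; balancing electrons gives n = 1.
ΔG° = −nFE°cell = −(1)(96500)(−4.31) J/mol = +416 kJ/mol.

+416 kJ/mol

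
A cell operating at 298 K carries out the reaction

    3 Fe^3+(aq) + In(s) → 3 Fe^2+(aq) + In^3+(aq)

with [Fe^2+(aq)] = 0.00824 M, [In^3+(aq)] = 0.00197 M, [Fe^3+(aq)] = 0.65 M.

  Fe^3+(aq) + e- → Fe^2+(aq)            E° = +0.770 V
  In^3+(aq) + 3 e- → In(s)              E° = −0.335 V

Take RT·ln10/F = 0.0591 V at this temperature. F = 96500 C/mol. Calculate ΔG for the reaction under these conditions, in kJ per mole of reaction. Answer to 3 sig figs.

−368 kJ/mol

The standard cell potential is +0.770 − (−0.335) = +1.105 V, with n = 3 electrons in the balanced equation.
The reaction quotient is ([Fe^2+(aq)]^3·[In^3+(aq)]) / [Fe^3+(aq)]^3 = 4.01×10^−9; by Nernst, E = +1.105 − (0.0591/3)(−8.396) = +1.2704 V.
Then ΔG = −nFE = −3 × 96500 × +1.2704 J/mol = −368 kJ/mol.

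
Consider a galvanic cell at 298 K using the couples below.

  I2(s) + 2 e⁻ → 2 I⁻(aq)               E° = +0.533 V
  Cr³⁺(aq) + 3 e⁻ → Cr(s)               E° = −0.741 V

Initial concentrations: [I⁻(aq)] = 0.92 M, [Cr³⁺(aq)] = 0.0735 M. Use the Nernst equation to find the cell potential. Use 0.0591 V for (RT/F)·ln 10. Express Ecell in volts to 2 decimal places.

+1.30 V

The I₂/I⁻ couple has the more positive E°, so it is the cathode; Cr³⁺/Cr is the anode.
E°cell = E°cat − E°an = +0.533 − (−0.741) = +1.274 V; n = 6.
For the overall reaction 3 I2(s) + 2 Cr(s) → 6 I⁻(aq) + 2 Cr³⁺(aq), Q = [I⁻(aq)]^6·[Cr³⁺(aq)]^2 = 0.00328, giving log Q = −2.485.
E = E° − (0.0591/n)·log Q = +1.274 − (0.0591/6)(−2.485) = +1.30 V.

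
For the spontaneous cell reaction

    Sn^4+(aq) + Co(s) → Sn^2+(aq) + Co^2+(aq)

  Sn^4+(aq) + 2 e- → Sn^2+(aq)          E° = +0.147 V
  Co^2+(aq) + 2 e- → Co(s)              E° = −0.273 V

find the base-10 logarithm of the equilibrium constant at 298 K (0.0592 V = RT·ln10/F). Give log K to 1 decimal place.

The Sn⁴⁺/Sn²⁺ couple is reduced (cathode); E°cell = +0.147 − (−0.273) = +0.420 V with n = 2.
At equilibrium E = 0, so log K = nE°cell / 0.0592 = (2)(+0.420) / 0.0592 = 14.2.

log K = 14.2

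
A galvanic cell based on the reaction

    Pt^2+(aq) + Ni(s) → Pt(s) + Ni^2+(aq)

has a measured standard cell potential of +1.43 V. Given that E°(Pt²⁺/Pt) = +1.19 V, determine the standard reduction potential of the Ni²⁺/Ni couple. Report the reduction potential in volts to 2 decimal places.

In the reaction as written the Pt²⁺/Pt couple is reduced (cathode) and Ni²⁺/Ni is oxidized (anode), so E°cell = E°(Pt²⁺/Pt) − E°(Ni²⁺/Ni).
E°(Ni²⁺/Ni) = E°(cathode) − E°cell = +1.19 − (+1.43) = −0.24 V.

−0.24 V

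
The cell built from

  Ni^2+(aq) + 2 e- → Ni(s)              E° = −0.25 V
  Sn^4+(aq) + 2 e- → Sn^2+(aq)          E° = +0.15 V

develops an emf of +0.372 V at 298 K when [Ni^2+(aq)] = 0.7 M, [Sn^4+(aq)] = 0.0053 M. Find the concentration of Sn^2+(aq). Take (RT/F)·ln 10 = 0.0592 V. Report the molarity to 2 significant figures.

The Sn⁴⁺/Sn²⁺ couple has the larger reduction potential, so it is the cathode: E°cell = +0.15 − (−0.25) = +0.40 V and n = 2.
From the Nernst equation, log Q = n(E° − E)/0.0592 = 2·(+0.40 − (+0.372))/0.0592 = 0.946.
Balancing electrons gives Sn^4+(aq) + Ni(s) → Sn^2+(aq) + Ni^2+(aq); thus Q = ([Sn^2+(aq)]·[Ni^2+(aq)]) / [Sn^4+(aq)].
Isolating [Sn^2+(aq)] in Q = 10^{0.946} yields log [Sn^2+(aq)] = −1.175, i.e. 0.067 M.

0.067 M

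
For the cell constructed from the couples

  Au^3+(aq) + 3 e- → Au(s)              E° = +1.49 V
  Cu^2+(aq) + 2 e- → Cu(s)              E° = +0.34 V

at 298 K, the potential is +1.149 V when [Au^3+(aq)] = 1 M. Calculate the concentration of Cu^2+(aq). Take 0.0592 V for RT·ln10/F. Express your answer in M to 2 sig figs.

1.1 M

The Au³⁺/Au couple has the larger reduction potential, so it is the cathode: E°cell = +1.49 − (+0.34) = +1.15 V and n = 6.
From the Nernst equation, log Q = n(E° − E)/0.0592 = 6·(+1.15 − (+1.149))/0.0592 = 0.101.
For 2 Au^3+(aq) + 3 Cu(s) → 2 Au(s) + 3 Cu^2+(aq), the reaction quotient is Q = [Cu^2+(aq)]^3 / [Au^3+(aq)]^2.
Isolating [Cu^2+(aq)] in Q = 10^{0.101} yields log [Cu^2+(aq)] = 0.034, i.e. 1.1 M.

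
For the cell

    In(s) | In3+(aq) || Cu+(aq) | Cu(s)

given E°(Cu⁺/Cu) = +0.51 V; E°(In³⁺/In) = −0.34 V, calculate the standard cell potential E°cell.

By convention the left-hand electrode in cell notation is the anode (oxidation) and the right-hand electrode is the cathode (reduction).
E°cell = E°(right) − E°(left) = +0.51 − (−0.34) = +0.85 V.

+0.85 V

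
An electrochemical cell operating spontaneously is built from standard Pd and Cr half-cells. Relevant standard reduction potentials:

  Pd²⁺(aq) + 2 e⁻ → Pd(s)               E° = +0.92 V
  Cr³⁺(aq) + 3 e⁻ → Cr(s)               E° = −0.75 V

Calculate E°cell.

+1.67 V

Of the two couples in this cell, the one with the more positive reduction potential is reduced at the cathode: here that is Pd²⁺/Pd (+0.92 V); Cr³⁺/Cr (−0.75 V) is the anode.
E°cell = E°(cathode) − E°(anode) = +0.92 − (−0.75) = +1.67 V.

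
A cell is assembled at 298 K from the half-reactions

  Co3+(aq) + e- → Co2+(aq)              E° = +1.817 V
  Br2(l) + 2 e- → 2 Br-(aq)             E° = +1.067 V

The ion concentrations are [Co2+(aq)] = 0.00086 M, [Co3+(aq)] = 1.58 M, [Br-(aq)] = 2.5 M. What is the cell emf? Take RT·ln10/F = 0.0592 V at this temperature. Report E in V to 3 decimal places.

Since E°(Co³⁺/Co²⁺) > E°(Br₂/Br⁻), Co³⁺/Co²⁺ serves as the cathode.
The standard potential is +1.817 − (+1.067) = +0.750 V and the balanced reaction transfers n = 2 electrons.
For the overall reaction 2 Co3+(aq) + 2 Br-(aq) → 2 Co2+(aq) + Br2(l), Q = [Co2+(aq)]^2 / ([Co3+(aq)]^2·[Br-(aq)]^2) = 4.74×10^−8, giving log Q = −7.324.
Applying E = E° − (RT ln10/nF)·log Q gives +0.750 − (0.0592/2)(−7.324) = +0.967 V.

+0.967 V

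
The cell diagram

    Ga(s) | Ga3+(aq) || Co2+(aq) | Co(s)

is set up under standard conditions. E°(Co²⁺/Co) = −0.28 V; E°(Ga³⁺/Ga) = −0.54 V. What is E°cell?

+0.26 V

By convention the left-hand electrode in cell notation is the anode (oxidation) and the right-hand electrode is the cathode (reduction).
E°cell = E°(right) − E°(left) = −0.28 − (−0.54) = +0.26 V.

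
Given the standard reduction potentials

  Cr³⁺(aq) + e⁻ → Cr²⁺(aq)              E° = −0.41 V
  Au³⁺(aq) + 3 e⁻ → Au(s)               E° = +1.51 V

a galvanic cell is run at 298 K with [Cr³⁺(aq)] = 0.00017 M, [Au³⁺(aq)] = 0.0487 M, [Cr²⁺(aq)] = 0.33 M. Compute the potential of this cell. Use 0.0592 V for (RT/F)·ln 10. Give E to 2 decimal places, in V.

+2.09 V

The Au³⁺/Au couple has the more positive E°, so it is the cathode; Cr³⁺/Cr²⁺ is the anode.
The standard potential is +1.51 − (−0.41) = +1.92 V and the balanced reaction transfers n = 3 electrons.
The balanced reaction is Au³⁺(aq) + 3 Cr²⁺(aq) → Au(s) + 3 Cr³⁺(aq), so Q = [Cr³⁺(aq)]^3 / ([Au³⁺(aq)]·[Cr²⁺(aq)]^3) = 2.81×10^−9 and log Q = −8.552.
E = E° − (0.0592/n)·log Q = +1.92 − (0.0592/3)(−8.552) = +2.09 V.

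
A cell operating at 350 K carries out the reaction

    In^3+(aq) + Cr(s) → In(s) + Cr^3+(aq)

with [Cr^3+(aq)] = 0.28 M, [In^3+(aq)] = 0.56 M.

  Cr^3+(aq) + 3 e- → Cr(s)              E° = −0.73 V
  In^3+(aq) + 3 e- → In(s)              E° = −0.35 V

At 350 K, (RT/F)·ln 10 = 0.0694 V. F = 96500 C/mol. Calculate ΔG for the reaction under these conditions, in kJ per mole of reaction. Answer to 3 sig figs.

E°cell = −0.35 − (−0.73) = +0.38 V; the balanced reaction transfers n = 3 electrons.
The reaction quotient is [Cr^3+(aq)] / [In^3+(aq)] = 0.5; by Nernst, E = +0.38 − (0.0694/3)(−0.301) = +0.3870 V.
ΔG = −nFE = −(3)(96500)(+0.3870) J/mol = −112 kJ/mol.

−112 kJ/mol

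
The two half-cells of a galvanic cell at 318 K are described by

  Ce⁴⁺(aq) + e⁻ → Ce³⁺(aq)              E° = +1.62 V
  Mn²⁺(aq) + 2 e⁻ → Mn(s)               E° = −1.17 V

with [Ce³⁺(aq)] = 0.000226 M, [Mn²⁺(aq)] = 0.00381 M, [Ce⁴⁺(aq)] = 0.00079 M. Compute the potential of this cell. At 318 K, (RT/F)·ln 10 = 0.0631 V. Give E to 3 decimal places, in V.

Since E°(Ce⁴⁺/Ce³⁺) > E°(Mn²⁺/Mn), Ce⁴⁺/Ce³⁺ serves as the cathode.
E°cell = E°cat − E°an = +1.62 − (−1.17) = +2.79 V; n = 2.
Balancing gives 2 Ce⁴⁺(aq) + Mn(s) → 2 Ce³⁺(aq) + Mn²⁺(aq); hence Q = ([Ce³⁺(aq)]^2·[Mn²⁺(aq)]) / [Ce⁴⁺(aq)]^2 = 0.000312 (log Q = −3.506).
By the Nernst equation, E = +2.79 − (0.0631/2)·(−3.506) = +2.901 V.

+2.901 V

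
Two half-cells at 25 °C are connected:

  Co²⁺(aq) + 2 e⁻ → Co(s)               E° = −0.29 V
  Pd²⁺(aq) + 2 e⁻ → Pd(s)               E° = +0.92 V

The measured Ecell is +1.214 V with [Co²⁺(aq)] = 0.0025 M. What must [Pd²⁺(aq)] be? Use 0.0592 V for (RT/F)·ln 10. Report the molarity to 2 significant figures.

With Pd²⁺/Pd at the cathode and Co²⁺/Co at the anode, E°cell = +0.92 − (−0.29) = +1.21 V (n = 2).
Rearranging E = E° − (0.0592/n)·log Q gives log Q = 2(+1.21 − (+1.214))/0.0592 = −0.135.
Balancing electrons gives Pd²⁺(aq) + Co(s) → Pd(s) + Co²⁺(aq); thus Q = [Co²⁺(aq)] / [Pd²⁺(aq)].
Substituting the known concentrations and solving, log [Pd²⁺(aq)] = −2.467 and [Pd²⁺(aq)] = 0.0034 M.

0.0034 M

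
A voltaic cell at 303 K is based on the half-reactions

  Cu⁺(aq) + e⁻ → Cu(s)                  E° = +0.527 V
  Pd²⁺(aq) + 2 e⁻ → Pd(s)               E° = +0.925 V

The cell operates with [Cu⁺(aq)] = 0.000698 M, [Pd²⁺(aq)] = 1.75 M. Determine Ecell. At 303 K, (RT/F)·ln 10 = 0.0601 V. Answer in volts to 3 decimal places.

+0.595 V

Pd²⁺/Pd is reduced (cathode, E° = +0.925 V) and Cu⁺/Cu is oxidized (anode).
E°cell = E°cat − E°an = +0.925 − (+0.527) = +0.398 V; n = 2.
Balancing gives Pd²⁺(aq) + 2 Cu(s) → Pd(s) + 2 Cu⁺(aq); hence Q = [Cu⁺(aq)]^2 / [Pd²⁺(aq)] = 2.78×10^−7 (log Q = −6.555).
Applying E = E° − (RT ln10/nF)·log Q gives +0.398 − (0.0601/2)(−6.555) = +0.595 V.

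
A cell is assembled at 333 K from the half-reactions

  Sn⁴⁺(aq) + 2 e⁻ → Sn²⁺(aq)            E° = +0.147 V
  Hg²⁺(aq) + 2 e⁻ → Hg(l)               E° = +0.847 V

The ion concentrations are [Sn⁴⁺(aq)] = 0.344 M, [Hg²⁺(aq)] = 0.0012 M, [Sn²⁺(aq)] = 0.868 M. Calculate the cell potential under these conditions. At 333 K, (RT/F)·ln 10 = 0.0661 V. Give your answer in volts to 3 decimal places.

+0.617 V

Since E°(Hg²⁺/Hg) > E°(Sn⁴⁺/Sn²⁺), Hg²⁺/Hg serves as the cathode.
The standard potential is +0.847 − (+0.147) = +0.700 V and the balanced reaction transfers n = 2 electrons.
Balancing gives Hg²⁺(aq) + Sn²⁺(aq) → Hg(l) + Sn⁴⁺(aq); hence Q = [Sn⁴⁺(aq)] / ([Hg²⁺(aq)]·[Sn²⁺(aq)]) = 330 (log Q = 2.519).
Applying E = E° − (RT ln10/nF)·log Q gives +0.700 − (0.0661/2)(2.519) = +0.617 V.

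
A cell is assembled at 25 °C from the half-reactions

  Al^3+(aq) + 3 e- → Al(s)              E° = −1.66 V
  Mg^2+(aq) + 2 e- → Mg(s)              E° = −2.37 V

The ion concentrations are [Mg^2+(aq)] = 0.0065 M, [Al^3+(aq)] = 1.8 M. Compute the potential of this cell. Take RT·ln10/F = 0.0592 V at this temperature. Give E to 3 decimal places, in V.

+0.780 V

Since E°(Al³⁺/Al) > E°(Mg²⁺/Mg), Al³⁺/Al serves as the cathode.
The standard potential is −1.66 − (−2.37) = +0.71 V and the balanced reaction transfers n = 6 electrons.
The balanced reaction is 2 Al^3+(aq) + 3 Mg(s) → 2 Al(s) + 3 Mg^2+(aq), so Q = [Mg^2+(aq)]^3 / [Al^3+(aq)]^2 = 8.48×10^−8 and log Q = −7.072.
Applying E = E° − (RT ln10/nF)·log Q gives +0.71 − (0.0592/6)(−7.072) = +0.780 V.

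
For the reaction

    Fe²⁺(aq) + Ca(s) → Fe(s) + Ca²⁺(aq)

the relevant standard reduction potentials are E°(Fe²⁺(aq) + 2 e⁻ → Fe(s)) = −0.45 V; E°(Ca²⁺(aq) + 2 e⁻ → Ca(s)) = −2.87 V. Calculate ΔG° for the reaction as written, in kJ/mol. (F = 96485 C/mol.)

−467 kJ/mol

In the reaction as written Fe²⁺(aq) is reduced, so the Fe²⁺/Fe couple is the cathode and Ca²⁺/Ca is the anode.
E°cell = −0.45 − (−2.87) = +2.42 V; balancing electrons gives n = 2.
ΔG° = −nFE°cell = −(2)(96485)(+2.42) J/mol = −467 kJ/mol.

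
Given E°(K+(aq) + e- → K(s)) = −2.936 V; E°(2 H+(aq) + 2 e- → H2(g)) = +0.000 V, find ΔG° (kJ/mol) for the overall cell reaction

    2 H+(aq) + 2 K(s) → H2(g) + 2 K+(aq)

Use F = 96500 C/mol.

−567 kJ/mol

In the reaction as written H+(aq) is reduced, so the 2H⁺/H₂ couple is the cathode and K⁺/K is the anode.
E°cell = +0.000 − (−2.936) = +2.936 V; balancing electrons gives n = 2.
ΔG° = −nFE°cell = −(2)(96500)(+2.936) J/mol = −567 kJ/mol.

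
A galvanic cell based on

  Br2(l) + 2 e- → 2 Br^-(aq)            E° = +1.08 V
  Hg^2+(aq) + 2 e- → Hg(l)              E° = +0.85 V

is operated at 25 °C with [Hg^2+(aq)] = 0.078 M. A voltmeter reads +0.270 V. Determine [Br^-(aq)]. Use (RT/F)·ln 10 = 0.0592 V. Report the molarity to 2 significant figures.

Br₂/Br⁻ is the cathode (higher E°); E°cell = +1.08 − (+0.85) = +0.23 V with n = 2.
Rearranging E = E° − (0.0592/n)·log Q gives log Q = 2(+0.23 − (+0.270))/0.0592 = −1.351.
For Br2(l) + Hg(l) → 2 Br^-(aq) + Hg^2+(aq), the reaction quotient is Q = [Br^-(aq)]^2·[Hg^2+(aq)].
Substituting the known concentrations and solving, log [Br^-(aq)] = −0.122 and [Br^-(aq)] = 0.76 M.

0.76 M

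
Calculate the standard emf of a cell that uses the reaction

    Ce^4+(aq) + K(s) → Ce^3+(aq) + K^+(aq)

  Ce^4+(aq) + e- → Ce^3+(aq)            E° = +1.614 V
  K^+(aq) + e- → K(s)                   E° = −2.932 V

+4.546 V

Ce^4+(aq) gains electrons, so the Ce⁴⁺/Ce³⁺ couple is the cathode; the K⁺/K couple is the anode.
E°cell = E°(cathode) − E°(anode) = +1.614 − (−2.932) = +4.546 V.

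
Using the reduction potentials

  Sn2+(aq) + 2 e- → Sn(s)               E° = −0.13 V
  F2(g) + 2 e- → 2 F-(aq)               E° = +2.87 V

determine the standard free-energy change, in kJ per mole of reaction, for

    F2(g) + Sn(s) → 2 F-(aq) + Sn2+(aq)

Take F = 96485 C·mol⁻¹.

In the reaction as written F2(g) is reduced, so the F₂/F⁻ couple is the cathode and Sn²⁺/Sn is the anode.
E°cell = +2.87 − (−0.13) = +3.00 V; balancing electrons gives n = 2.
ΔG° = −nFE°cell = −(2)(96485)(+3.00) J/mol = −579 kJ/mol.

−579 kJ/mol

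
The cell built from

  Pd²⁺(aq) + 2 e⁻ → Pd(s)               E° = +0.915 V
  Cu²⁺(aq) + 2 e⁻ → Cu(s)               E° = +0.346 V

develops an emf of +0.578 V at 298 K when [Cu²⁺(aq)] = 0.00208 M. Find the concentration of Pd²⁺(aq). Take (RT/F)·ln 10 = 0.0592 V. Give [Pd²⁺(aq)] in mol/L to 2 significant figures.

0.0042 M

The Pd²⁺/Pd couple has the larger reduction potential, so it is the cathode: E°cell = +0.915 − (+0.346) = +0.569 V and n = 2.
From the Nernst equation, log Q = n(E° − E)/0.0592 = 2·(+0.569 − (+0.578))/0.0592 = −0.304.
The balanced reaction is Pd²⁺(aq) + Cu(s) → Pd(s) + Cu²⁺(aq), so Q = [Cu²⁺(aq)] / [Pd²⁺(aq)].
Isolating [Pd²⁺(aq)] in Q = 10^{−0.304} yields log [Pd²⁺(aq)] = −2.378, i.e. 0.0042 M.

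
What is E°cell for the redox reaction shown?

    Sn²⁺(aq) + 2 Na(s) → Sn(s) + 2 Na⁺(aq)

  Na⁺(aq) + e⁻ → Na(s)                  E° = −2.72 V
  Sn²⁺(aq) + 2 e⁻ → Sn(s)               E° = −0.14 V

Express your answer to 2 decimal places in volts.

Sn²⁺(aq) gains electrons, so the Sn²⁺/Sn couple is the cathode; the Na⁺/Na couple is the anode.
E°cell = E°(cathode) − E°(anode) = −0.14 − (−2.72) = +2.58 V.
The positive value indicates the reaction is spontaneous as written.

+2.58 V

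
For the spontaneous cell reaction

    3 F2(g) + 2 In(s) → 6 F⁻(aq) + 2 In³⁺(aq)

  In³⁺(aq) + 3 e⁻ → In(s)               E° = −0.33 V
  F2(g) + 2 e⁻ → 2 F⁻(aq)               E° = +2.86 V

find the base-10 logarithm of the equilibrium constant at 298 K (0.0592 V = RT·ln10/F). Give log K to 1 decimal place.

log K = 323.3

The F₂/F⁻ couple is reduced (cathode); E°cell = +2.86 − (−0.33) = +3.19 V with n = 6.
At equilibrium E = 0, so log K = nE°cell / 0.0592 = (6)(+3.19) / 0.0592 = 323.3.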